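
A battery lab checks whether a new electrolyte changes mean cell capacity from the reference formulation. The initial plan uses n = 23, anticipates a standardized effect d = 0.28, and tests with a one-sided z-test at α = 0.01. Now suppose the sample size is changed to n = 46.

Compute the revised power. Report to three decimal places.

Power ≈ 0.335

With n = 46: δ = d·√n = 0.28 × √46 = 1.8991. Critical value z_{0.01} = 2.326.
Revised power = Φ(δ − 2.326) = Φ(-0.427) = 0.3346.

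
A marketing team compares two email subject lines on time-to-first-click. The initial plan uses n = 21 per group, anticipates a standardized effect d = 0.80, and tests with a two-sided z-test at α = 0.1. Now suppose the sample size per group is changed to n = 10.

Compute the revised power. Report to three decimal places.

Power ≈ 0.558

With n = 10 per group: δ = d·√(n/2) = 0.80 × √(10/2) = 1.7889. Critical value z_{0.05} = 1.645.
Revised power = Φ(δ − 1.645) + Φ(−δ − 1.645) = Φ(0.144) + Φ(-3.434) = 0.5573 + 0.0003 = 0.5575.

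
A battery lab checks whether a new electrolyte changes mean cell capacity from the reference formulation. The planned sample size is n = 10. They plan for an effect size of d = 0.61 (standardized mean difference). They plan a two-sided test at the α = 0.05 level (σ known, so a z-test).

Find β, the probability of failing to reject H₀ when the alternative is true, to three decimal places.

Noncentrality parameter: δ = d·√n = 0.61 × √10 = 1.9290
Two-sided α = 0.05 → critical value z_{0.025} = 1.960.
Power = Φ(δ − 1.960) + Φ(−δ − 1.960) = Φ(-0.031) + Φ(-3.889) = 0.4876 + 0.0001 = 0.4877.
Type II error: β = 1 − power = 1 − 0.4877 = 0.5123.

β ≈ 0.512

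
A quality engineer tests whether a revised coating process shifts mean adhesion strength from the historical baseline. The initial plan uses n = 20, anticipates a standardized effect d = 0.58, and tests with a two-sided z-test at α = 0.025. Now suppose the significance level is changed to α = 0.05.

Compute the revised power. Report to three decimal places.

δ = d·√n = 0.58 × √20 = 2.5938 (unchanged). New critical value: z_{0.025} = 1.960.
Revised power = Φ(δ − 1.960) + Φ(−δ − 1.960) = Φ(0.634) + Φ(-4.554) = 0.7369 + 0.0000 = 0.7369.

Power ≈ 0.737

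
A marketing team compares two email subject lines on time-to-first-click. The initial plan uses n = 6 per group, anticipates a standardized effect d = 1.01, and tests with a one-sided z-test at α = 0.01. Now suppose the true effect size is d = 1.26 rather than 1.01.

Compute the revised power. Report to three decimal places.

Power ≈ 0.443

With d = 1.26: δ = d·√(n/2) = 1.26 × √(6/2) = 2.1824. Critical value z_{0.01} = 2.326.
Revised power = Φ(δ − 2.326) = Φ(-0.144) = 0.4428.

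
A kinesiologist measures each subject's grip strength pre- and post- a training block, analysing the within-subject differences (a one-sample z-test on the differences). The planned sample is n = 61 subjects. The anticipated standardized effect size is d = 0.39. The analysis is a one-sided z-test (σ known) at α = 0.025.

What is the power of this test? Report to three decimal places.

Power ≈ 0.861

Noncentrality parameter: δ = d·√n = 0.39 × √61 = 3.0460
Critical value for a one-sided test at α = 0.025: z_α = 1.960.
Power = P(Z > 1.960 − δ) = Φ(1.086) = 0.8613.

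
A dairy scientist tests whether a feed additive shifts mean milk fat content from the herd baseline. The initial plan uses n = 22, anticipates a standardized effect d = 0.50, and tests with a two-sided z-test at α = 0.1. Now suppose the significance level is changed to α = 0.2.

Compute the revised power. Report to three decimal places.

Power ≈ 0.856

δ = d·√n = 0.50 × √22 = 2.3452 (unchanged). New critical value: z_{0.1} = 1.282.
Revised power = Φ(δ − 1.282) + Φ(−δ − 1.282) = Φ(1.064) + Φ(-3.627) = 0.8563 + 0.0001 = 0.8564.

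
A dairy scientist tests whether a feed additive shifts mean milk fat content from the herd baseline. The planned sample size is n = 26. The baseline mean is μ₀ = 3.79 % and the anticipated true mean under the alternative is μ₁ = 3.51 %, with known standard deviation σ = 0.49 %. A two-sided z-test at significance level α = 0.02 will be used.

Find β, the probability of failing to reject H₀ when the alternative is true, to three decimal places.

β ≈ 0.278

Standardized effect: d = |μ₁ − μ₀| / σ = |3.51 − 3.79| / 0.49 = 0.5714
Noncentrality parameter: λ = d·√n = 0.5714 × √26 = 2.9137
Critical value for a two-sided test at α = 0.02: z_{α/2} = 2.326.
Power = Φ(λ − 2.326) + Φ(−λ − 2.326) = Φ(0.587) + Φ(-5.240) = 0.7215 + 0.0000 = 0.7215.
Type II error: β = 1 − power = 1 − 0.7215 = 0.2785.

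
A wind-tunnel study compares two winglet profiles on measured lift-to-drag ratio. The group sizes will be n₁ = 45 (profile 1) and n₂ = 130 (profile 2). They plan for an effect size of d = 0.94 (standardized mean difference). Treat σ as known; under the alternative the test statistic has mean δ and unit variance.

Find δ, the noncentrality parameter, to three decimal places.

δ ≈ 5.435

The noncentrality parameter scales effect size by the design's sample-size factor: δ = d / √(1/n₁ + 1/n₂) = 0.94 / √(1/45 + 1/130) = 5.4348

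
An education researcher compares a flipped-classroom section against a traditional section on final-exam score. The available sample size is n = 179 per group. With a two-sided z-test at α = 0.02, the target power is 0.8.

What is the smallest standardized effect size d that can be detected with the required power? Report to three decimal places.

Required noncentrality: δ = z_{0.01} + z_{0.20} = 2.326 + 0.842 = 3.168.
(The second rejection-region term Φ(−δ − z_{α/2}) is negligible and dropped.)
δ = d·√(n/2) ⇒ d = δ/√(n/2) = 3.168/√(179/2) = 0.3349.

d ≈ 0.335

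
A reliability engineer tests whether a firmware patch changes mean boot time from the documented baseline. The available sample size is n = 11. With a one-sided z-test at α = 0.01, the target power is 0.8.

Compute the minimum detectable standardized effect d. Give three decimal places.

Required noncentrality: δ = z_{0.01} + z_{0.20} = 2.326 + 0.842 = 3.168.
δ = d·√n ⇒ d = δ/√n = 3.168/√11 = 0.9552.

d ≈ 0.955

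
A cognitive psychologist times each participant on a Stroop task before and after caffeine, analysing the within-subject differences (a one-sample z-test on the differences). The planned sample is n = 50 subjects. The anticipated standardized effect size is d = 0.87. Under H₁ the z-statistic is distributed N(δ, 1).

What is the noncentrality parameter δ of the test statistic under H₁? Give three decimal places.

The noncentrality parameter scales effect size by the design's sample-size factor: δ = d·√n = 0.87 × √50 = 6.1518

δ ≈ 6.152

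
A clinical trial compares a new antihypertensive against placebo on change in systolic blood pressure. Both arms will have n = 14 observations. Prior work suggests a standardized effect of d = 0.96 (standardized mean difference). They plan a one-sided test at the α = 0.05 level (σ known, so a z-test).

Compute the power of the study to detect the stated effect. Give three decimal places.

Noncentrality parameter: λ = d·√(n/2) = 0.96 × √(14/2) = 2.5399
One-sided α = 0.05 → critical value z_{0.05} = 1.645.
Power = Φ(λ − 1.645) = Φ(0.895) = 0.8146.

Power ≈ 0.815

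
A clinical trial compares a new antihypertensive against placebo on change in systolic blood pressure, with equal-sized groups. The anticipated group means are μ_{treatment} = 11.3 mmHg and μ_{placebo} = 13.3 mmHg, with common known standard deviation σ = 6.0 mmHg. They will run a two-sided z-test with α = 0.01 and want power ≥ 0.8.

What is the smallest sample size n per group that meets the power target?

Standardized effect: d = |μ_{treatment} − μ_{placebo}| / σ = |11.3 − 13.3| / 6.0 = 0.3333
Set Φ(δ − 2.576) = 0.8; then δ − 2.576 = Φ⁻¹(0.8) = 0.842, giving δ = 3.417.
(The Φ(−δ − z_{α/2}) term is vanishingly small for δ > 0 and is dropped in the standard sample-size formula.)
δ = d·√(n/2) ⇒ n = 2(δ/d)² = 2 × (3.417 / 0.3333)² = 210.22.
Rounding up, n = 211 per group.

n = 211 per group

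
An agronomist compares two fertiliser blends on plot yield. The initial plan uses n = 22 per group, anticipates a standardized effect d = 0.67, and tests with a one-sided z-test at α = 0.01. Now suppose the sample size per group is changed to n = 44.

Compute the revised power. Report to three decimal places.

With n = 44 per group: δ = d·√(n/2) = 0.67 × √(44/2) = 3.1426. Critical value z_{0.01} = 2.326.
Revised power = P(Z > 2.326 − δ) = Φ(0.816) = 0.7928.

Power ≈ 0.793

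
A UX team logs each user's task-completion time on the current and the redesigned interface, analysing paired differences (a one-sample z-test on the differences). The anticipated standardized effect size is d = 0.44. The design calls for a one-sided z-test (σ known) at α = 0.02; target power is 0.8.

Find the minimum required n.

Set Φ(δ − 2.054) = 0.8; then δ − 2.054 = Φ⁻¹(0.8) = 0.842, giving δ = 2.895.
δ = d·√n ⇒ n = (δ/d)² = (2.895 / 0.44)² = 43.30.
Round up to the next whole unit.

n = 44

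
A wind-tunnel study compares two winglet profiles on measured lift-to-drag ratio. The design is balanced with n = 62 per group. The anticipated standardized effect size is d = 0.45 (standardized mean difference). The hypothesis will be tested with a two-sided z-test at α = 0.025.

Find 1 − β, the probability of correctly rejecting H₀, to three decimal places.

Power ≈ 0.604

Noncentrality parameter: δ = d·√(n/2) = 0.45 × √(62/2) = 2.5055
Critical value for a two-sided test at α = 0.025: z_{α/2} = 2.241.
Power = Φ(δ − 2.241) + Φ(−δ − 2.241) = Φ(0.264) + Φ(-4.747) = 0.6041 + 0.0000 = 0.6041.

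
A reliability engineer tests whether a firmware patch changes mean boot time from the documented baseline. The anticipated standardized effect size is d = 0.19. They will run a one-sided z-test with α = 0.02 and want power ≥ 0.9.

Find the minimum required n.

n = 309

For power 0.9 need Φ(δ − z_{0.02}) = 0.9, so δ = z_{0.02} + z_{0.10} = 2.054 + 1.282 = 3.335.
δ = d·√n ⇒ n = (δ/d)² = (3.335 / 0.19)² = 308.15.
Round up to the next whole unit.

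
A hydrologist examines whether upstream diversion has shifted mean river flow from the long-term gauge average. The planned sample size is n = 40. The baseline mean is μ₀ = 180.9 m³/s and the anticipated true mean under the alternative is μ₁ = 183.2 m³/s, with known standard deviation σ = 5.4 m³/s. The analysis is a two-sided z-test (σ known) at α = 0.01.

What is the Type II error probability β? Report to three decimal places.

β ≈ 0.453

Standardized effect: d = |μ₁ − μ₀| / σ = |183.2 − 180.9| / 5.4 = 0.4259
Noncentrality parameter: λ = d·√n = 0.4259 × √40 = 2.6938
Critical value for a two-sided test at α = 0.01: z_{α/2} = 2.576.
Power = Φ(λ − 2.576) + Φ(−λ − 2.576) = Φ(0.118) + Φ(-5.270) = 0.5470 + 0.0000 = 0.5470.
Type II error: β = 1 − power = 1 − 0.5470 = 0.4530.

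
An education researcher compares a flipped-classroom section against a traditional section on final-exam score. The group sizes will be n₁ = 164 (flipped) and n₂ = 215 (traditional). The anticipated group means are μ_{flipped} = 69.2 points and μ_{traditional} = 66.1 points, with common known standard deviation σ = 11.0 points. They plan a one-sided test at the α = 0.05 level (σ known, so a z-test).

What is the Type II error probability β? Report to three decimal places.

Standardized effect: d = |μ_{flipped} − μ_{traditional}| / σ = |69.2 − 66.1| / 11.0 = 0.2818
Noncentrality parameter: δ = d / √(1/n₁ + 1/n₂) = 0.2818 / √(1/164 + 1/215) = 2.7183
Critical value for a one-sided test at α = 0.05: z_α = 1.645.
Power = P(Z > 1.645 − δ) = Φ(1.073) = 0.8585.
Type II error: β = 1 − power = 1 − 0.8585 = 0.1415.

β ≈ 0.142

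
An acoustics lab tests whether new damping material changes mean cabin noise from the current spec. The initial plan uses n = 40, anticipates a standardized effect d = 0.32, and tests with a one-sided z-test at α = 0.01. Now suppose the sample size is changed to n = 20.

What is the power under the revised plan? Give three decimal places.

With n = 20: δ = d·√n = 0.32 × √20 = 1.4311. Critical value z_{0.01} = 2.326.
Revised power = Φ(δ − 2.326) = Φ(-0.895) = 0.1853.

Power ≈ 0.185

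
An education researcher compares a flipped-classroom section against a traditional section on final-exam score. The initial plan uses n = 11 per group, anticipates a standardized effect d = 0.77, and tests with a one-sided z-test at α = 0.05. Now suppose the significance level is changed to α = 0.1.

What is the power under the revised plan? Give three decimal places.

δ = d·√(n/2) = 0.77 × √(11/2) = 1.8058 (unchanged). New critical value: z_{0.1} = 1.282.
Revised power = Φ(δ − 1.282) = Φ(0.524) = 0.7000.

Power ≈ 0.700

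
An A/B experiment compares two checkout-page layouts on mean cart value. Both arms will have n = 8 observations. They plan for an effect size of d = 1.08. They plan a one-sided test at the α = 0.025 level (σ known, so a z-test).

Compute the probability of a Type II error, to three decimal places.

Noncentrality parameter: δ = d·√(n/2) = 1.08 × √(8/2) = 2.1600
One-sided α = 0.025 → critical value z_{0.025} = 1.960.
Power = P(Z > 1.960 − δ) = Φ(0.200) = 0.5793.
Type II error: β = 1 − power = 1 − 0.5793 = 0.4207.

β ≈ 0.421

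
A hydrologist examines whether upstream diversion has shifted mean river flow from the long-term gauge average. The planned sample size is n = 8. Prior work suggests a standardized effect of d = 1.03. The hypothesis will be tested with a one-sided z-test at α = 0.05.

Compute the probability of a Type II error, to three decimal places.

Noncentrality parameter: δ = d·√n = 1.03 × √8 = 2.9133
One-sided α = 0.05 → critical value z_{0.05} = 1.645.
Power = P(Z > 1.645 − δ) = Φ(1.268) = 0.8977.
Type II error: β = 1 − power = 1 − 0.8977 = 0.1023.

β ≈ 0.102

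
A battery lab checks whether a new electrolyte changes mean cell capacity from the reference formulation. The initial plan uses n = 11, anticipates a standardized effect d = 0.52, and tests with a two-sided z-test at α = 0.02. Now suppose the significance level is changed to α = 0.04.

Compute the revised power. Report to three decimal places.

δ = d·√n = 0.52 × √11 = 1.7246 (unchanged). New critical value: z_{0.02} = 2.054.
Revised power = Φ(δ − 2.054) + Φ(−δ − 2.054) = Φ(-0.329) + Φ(-3.778) = 0.3710 + 0.0001 = 0.3711.

Power ≈ 0.371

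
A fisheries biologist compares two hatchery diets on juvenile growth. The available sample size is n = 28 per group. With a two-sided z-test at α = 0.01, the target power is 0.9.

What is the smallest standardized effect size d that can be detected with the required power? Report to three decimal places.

Need Φ(δ − 2.576) = 0.9, so δ = 2.576 + 1.282 = 3.857.
(The second rejection-region term Φ(−δ − z_{α/2}) is negligible and dropped.)
δ = d·√(n/2) ⇒ d = δ/√(n/2) = 3.857/√(28/2) = 1.0309.

d ≈ 1.031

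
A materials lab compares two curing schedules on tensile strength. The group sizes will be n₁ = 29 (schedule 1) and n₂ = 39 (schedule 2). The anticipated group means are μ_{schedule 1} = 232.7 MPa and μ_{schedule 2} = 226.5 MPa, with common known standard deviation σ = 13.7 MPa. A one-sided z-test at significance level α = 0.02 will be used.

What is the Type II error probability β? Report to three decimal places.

β ≈ 0.582

Standardized effect: d = |μ_{schedule 1} − μ_{schedule 2}| / σ = |232.7 − 226.5| / 13.7 = 0.4526
Noncentrality parameter: δ = d / √(1/n₁ + 1/n₂) = 0.4526 / √(1/29 + 1/39) = 1.8456
One-sided α = 0.02 → critical value z_{0.02} = 2.054.
Power = P(Z > 2.054 − δ) = Φ(-0.208) = 0.4176.
Type II error: β = 1 − power = 1 − 0.4176 = 0.5824.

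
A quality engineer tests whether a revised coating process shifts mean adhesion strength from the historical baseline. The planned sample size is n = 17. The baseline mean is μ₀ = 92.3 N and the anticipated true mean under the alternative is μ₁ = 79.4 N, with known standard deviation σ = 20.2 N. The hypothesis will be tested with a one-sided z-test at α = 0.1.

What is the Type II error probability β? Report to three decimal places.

Standardized effect: d = |μ₁ − μ₀| / σ = |79.4 − 92.3| / 20.2 = 0.6386
Noncentrality parameter: δ = d·√n = 0.6386 × √17 = 2.6331
Critical value for a one-sided test at α = 0.1: z_α = 1.282.
Power = P(Z > 1.282 − δ) = Φ(1.352) = 0.9117.
Type II error: β = 1 − power = 1 − 0.9117 = 0.0883.

β ≈ 0.088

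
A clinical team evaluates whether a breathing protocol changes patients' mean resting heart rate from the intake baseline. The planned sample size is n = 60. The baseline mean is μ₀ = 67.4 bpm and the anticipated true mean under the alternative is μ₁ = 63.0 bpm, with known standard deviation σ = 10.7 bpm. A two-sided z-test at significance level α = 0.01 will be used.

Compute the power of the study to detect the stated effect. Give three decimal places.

Power ≈ 0.729

Standardized effect: d = |μ₁ − μ₀| / σ = |63.0 − 67.4| / 10.7 = 0.4112
Noncentrality parameter: δ = d·√n = 0.4112 × √60 = 3.1853
Critical value for a two-sided test at α = 0.01: z_{α/2} = 2.576.
Power = Φ(δ − 2.576) + Φ(−δ − 2.576) = Φ(0.609) + Φ(-5.761) = 0.7289 + 0.0000 = 0.7289.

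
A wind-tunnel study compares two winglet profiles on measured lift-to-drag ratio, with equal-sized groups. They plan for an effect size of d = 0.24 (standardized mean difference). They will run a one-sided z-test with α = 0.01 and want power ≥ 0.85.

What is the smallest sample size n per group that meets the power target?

n = 393 per group

For power 0.85 need Φ(δ − z_{0.01}) = 0.85, so δ = z_{0.01} + z_{0.15} = 2.326 + 1.036 = 3.363.
δ = d·√(n/2) ⇒ n = 2(δ/d)² = 2 × (3.363 / 0.24)² = 392.65.
Round up to the next whole unit.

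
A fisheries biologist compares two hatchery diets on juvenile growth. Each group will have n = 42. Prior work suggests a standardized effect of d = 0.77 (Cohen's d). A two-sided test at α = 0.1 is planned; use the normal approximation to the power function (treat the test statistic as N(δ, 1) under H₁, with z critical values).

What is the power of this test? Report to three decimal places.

Noncentrality parameter: δ = d·√(n/2) = 0.77 × √(42/2) = 3.5286
Critical value for a two-sided test at α = 0.1: z_{α/2} = 1.645.
Power = Φ(δ − 1.645) + Φ(−δ − 1.645) = Φ(1.884) + Φ(-5.173) = 0.9702 + 0.0000 = 0.9702.

Power ≈ 0.970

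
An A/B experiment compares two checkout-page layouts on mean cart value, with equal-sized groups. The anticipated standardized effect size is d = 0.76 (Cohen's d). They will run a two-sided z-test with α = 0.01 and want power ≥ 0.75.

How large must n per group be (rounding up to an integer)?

For power 0.75 need Φ(δ − z_{0.005}) = 0.75, so δ = z_{0.005} + z_{0.25} = 2.576 + 0.674 = 3.250.
(Ignoring the negligible lower-tail rejection probability gives the usual closed-form inversion.)
δ = d·√(n/2) ⇒ n = 2(δ/d)² = 2 × (3.250 / 0.76)² = 36.58.
Round up to the next whole unit.

n = 37 per group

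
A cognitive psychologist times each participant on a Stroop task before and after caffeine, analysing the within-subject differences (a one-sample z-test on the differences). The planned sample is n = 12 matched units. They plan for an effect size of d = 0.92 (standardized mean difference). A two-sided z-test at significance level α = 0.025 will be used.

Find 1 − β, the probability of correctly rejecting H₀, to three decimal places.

Power ≈ 0.828

Noncentrality parameter: δ = d·√n = 0.92 × √12 = 3.1870
Critical value for a two-sided test at α = 0.025: z_{α/2} = 2.241.
Power = Φ(δ − 2.241) + Φ(−δ − 2.241) = Φ(0.946) + Φ(-5.428) = 0.8278 + 0.0000 = 0.8278.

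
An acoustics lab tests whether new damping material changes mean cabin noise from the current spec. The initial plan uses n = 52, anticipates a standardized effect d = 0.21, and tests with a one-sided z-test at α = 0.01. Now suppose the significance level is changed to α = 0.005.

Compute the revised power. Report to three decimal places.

Power ≈ 0.144

δ = d·√n = 0.21 × √52 = 1.5143 (unchanged). New critical value: z_{0.005} = 2.576.
Revised power = P(Z > 2.576 − δ) = Φ(-1.061) = 0.1442.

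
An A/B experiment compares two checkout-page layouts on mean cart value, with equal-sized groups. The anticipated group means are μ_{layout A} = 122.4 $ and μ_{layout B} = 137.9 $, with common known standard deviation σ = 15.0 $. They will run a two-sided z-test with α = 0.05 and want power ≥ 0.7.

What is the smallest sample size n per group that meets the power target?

n = 12 per group

Standardized effect: d = |μ_{layout A} − μ_{layout B}| / σ = |122.4 − 137.9| / 15.0 = 1.0333
Set Φ(δ − 1.960) = 0.7; then δ − 1.960 = Φ⁻¹(0.7) = 0.524, giving δ = 2.484.
(Ignoring the negligible lower-tail rejection probability gives the usual closed-form inversion.)
δ = d·√(n/2) ⇒ n = 2(δ/d)² = 2 × (2.484 / 1.0333)² = 11.56.
Round up to the next whole unit.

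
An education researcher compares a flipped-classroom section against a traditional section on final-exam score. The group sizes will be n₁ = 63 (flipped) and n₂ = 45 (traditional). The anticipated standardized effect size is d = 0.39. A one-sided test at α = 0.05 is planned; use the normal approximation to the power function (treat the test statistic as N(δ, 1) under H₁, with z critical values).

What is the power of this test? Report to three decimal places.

Power ≈ 0.638

Noncentrality parameter: δ = d / √(1/n₁ + 1/n₂) = 0.39 / √(1/63 + 1/45) = 1.9982
Critical value for a one-sided test at α = 0.05: z_α = 1.645.
Power = P(Z > 1.645 − δ) = Φ(0.353) = 0.6381.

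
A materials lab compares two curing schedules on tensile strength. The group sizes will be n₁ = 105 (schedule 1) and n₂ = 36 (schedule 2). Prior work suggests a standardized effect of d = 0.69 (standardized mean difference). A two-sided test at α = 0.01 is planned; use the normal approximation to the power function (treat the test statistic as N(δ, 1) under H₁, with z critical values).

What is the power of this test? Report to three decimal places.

Noncentrality parameter: δ = d / √(1/n₁ + 1/n₂) = 0.69 / √(1/105 + 1/36) = 3.5726
Two-sided α = 0.01 → critical value z_{0.005} = 2.576.
Power = Φ(δ − 2.576) + Φ(−δ − 2.576) = Φ(0.997) + Φ(-6.148) = 0.8406 + 0.0000 = 0.8406.

Power ≈ 0.841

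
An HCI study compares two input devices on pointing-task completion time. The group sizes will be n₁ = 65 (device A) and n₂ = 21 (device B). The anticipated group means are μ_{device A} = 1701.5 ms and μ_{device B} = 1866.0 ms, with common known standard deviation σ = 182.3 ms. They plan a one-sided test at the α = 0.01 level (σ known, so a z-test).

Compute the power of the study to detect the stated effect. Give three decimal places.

Power ≈ 0.898

Standardized effect: d = |μ_{device A} − μ_{device B}| / σ = |1701.5 − 1866.0| / 182.3 = 0.9024
Noncentrality parameter: δ = d / √(1/n₁ + 1/n₂) = 0.9024 / √(1/65 + 1/21) = 3.5950
Critical value for a one-sided test at α = 0.01: z_α = 2.326.
Power = P(Z > 2.326 − δ) = Φ(1.269) = 0.8977.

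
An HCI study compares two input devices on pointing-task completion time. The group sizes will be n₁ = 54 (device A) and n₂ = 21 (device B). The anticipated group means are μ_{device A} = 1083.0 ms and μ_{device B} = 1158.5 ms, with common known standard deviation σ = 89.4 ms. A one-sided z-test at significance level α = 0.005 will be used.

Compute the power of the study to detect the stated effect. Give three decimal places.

Standardized effect: d = |μ_{device A} − μ_{device B}| / σ = |1083.0 − 1158.5| / 89.4 = 0.8445
Noncentrality parameter: δ = d / √(1/n₁ + 1/n₂) = 0.8445 / √(1/54 + 1/21) = 3.2839
One-sided α = 0.005 → critical value z_{0.005} = 2.576.
Power = Φ(δ − 2.576) = Φ(0.708) = 0.7605.

Power ≈ 0.761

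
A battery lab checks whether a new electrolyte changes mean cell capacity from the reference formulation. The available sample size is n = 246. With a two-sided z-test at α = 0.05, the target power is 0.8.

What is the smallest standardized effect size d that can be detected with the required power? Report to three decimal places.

Need Φ(δ − 1.960) = 0.8, so δ = 1.960 + 0.842 = 2.802.
(The second rejection-region term Φ(−δ − z_{α/2}) is negligible and dropped.)
δ = d·√n ⇒ d = δ/√n = 2.802/√246 = 0.1786.

d ≈ 0.179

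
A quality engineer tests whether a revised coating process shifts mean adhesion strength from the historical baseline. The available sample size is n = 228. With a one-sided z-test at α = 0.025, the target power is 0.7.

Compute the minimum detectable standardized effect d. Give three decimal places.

Need Φ(δ − 1.960) = 0.7, so δ = 1.960 + 0.524 = 2.484.
δ = d·√n ⇒ d = δ/√n = 2.484/√228 = 0.1645.

d ≈ 0.165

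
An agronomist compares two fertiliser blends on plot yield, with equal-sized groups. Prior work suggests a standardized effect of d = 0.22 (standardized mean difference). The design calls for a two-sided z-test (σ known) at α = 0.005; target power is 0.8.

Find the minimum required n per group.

n = 551 per group

Set Φ(δ − 2.807) = 0.8; then δ − 2.807 = Φ⁻¹(0.8) = 0.842, giving δ = 3.649.
(Ignoring the negligible lower-tail rejection probability gives the usual closed-form inversion.)
δ = d·√(n/2) ⇒ n = 2(δ/d)² = 2 × (3.649 / 0.22)² = 550.11.
Rounding up, n = 551 per group.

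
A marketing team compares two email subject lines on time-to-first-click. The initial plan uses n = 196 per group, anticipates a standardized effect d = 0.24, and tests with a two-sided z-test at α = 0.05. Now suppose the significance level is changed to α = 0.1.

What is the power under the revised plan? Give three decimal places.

δ = d·√(n/2) = 0.24 × √(196/2) = 2.3759 (unchanged). New critical value: z_{0.05} = 1.645.
Revised power = Φ(δ − 1.645) + Φ(−δ − 1.645) = Φ(0.731) + Φ(-4.021) = 0.7676 + 0.0000 = 0.7676.

Power ≈ 0.768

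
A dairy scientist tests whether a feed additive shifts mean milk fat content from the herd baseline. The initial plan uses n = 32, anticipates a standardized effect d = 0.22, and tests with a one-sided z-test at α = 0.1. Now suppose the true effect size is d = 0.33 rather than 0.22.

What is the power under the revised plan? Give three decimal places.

Power ≈ 0.721

With d = 0.33: δ = d·√n = 0.33 × √32 = 1.8668. Critical value z_{0.1} = 1.282.
Revised power = Φ(δ − 1.282) = Φ(0.585) = 0.7208.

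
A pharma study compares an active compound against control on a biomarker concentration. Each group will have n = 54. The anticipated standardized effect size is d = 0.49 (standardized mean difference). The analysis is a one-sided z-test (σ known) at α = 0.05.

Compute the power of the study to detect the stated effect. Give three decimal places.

Noncentrality parameter: λ = d·√(n/2) = 0.49 × √(54/2) = 2.5461
One-sided α = 0.05 → critical value z_{0.05} = 1.645.
Power = Φ(λ − 1.645) = Φ(0.901) = 0.8163.

Power ≈ 0.816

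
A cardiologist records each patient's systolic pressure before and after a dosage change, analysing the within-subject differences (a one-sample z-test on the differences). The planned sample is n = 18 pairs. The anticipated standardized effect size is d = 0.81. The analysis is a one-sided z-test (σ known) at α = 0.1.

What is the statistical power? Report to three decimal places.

Power ≈ 0.984

Noncentrality parameter: δ = d·√n = 0.81 × √18 = 3.4365
Critical value for a one-sided test at α = 0.1: z_α = 1.282.
Power = Φ(δ − 1.282) = Φ(2.155) = 0.9844.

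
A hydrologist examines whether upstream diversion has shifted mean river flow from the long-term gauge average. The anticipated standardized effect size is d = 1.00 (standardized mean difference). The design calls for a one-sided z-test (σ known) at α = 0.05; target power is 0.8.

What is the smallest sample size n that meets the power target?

n = 7

For power 0.8 need Φ(δ − z_{0.05}) = 0.8, so δ = z_{0.05} + z_{0.20} = 1.645 + 0.842 = 2.486.
δ = d·√n ⇒ n = (δ/d)² = (2.486 / 1.00)² = 6.18.
Rounding up, n = 7.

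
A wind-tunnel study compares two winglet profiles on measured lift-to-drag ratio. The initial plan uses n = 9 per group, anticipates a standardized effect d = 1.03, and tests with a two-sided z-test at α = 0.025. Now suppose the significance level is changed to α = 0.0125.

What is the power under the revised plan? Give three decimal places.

δ = d·√(n/2) = 1.03 × √(9/2) = 2.1850 (unchanged). New critical value: z_{0.0063} = 2.498.
Revised power = Φ(δ − 2.498) + Φ(−δ − 2.498) = Φ(-0.313) + Φ(-4.683) = 0.3772 + 0.0000 = 0.3772.

Power ≈ 0.377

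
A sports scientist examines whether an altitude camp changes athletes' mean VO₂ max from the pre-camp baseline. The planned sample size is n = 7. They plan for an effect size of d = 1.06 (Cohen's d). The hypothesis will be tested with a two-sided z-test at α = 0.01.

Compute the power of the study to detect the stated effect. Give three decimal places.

Power ≈ 0.590

Noncentrality parameter: δ = d·√n = 1.06 × √7 = 2.8045
Critical value for a two-sided test at α = 0.01: z_{α/2} = 2.576.
Power = Φ(δ − 2.576) + Φ(−δ − 2.576) = Φ(0.229) + Φ(-5.380) = 0.5904 + 0.0000 = 0.5904.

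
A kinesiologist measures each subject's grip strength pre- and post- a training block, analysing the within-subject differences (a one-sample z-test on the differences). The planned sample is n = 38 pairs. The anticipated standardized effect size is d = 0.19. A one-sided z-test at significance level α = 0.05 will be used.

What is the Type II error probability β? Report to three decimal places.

β ≈ 0.682

Noncentrality parameter: λ = d·√n = 0.19 × √38 = 1.1712
One-sided α = 0.05 → critical value z_{0.05} = 1.645.
Power = Φ(λ − 1.645) = Φ(-0.474) = 0.3179.
Type II error: β = 1 − power = 1 − 0.3179 = 0.6821.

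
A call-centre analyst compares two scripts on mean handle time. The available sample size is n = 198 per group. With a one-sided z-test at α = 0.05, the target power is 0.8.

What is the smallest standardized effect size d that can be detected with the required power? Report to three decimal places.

d ≈ 0.250

Required noncentrality: δ = z_{0.05} + z_{0.20} = 1.645 + 0.842 = 2.486.
δ = d·√(n/2) ⇒ d = δ/√(n/2) = 2.486/√(198/2) = 0.2499.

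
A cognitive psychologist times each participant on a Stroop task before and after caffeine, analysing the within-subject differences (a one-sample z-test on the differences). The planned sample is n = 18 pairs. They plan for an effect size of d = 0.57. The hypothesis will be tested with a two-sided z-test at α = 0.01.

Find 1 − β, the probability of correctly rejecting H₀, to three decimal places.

Noncentrality parameter: δ = d·√n = 0.57 × √18 = 2.4183
Two-sided α = 0.01 → critical value z_{0.005} = 2.576.
Power = Φ(δ − 2.576) + Φ(−δ − 2.576) = Φ(-0.158) + Φ(-4.994) = 0.4374 + 0.0000 = 0.4374.

Power ≈ 0.437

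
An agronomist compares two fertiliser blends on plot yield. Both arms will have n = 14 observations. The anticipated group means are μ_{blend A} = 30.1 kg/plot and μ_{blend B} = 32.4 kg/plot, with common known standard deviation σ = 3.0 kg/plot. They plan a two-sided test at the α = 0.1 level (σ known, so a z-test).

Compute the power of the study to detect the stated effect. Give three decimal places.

Power ≈ 0.649

Standardized effect: d = |μ_{blend A} − μ_{blend B}| / σ = |30.1 − 32.4| / 3.0 = 0.7667
Noncentrality parameter: δ = d·√(n/2) = 0.7667 × √(14/2) = 2.0284
Critical value for a two-sided test at α = 0.1: z_{α/2} = 1.645.
Power = Φ(δ − 1.645) + Φ(−δ − 1.645) = Φ(0.384) + Φ(-3.673) = 0.6493 + 0.0001 = 0.6495.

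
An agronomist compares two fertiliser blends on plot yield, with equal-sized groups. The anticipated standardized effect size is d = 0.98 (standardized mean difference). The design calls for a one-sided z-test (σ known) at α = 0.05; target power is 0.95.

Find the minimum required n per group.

For power 0.95 need Φ(δ − z_{0.05}) = 0.95, so δ = z_{0.05} + z_{0.05} = 1.645 + 1.645 = 3.290.
δ = d·√(n/2) ⇒ n = 2(δ/d)² = 2 × (3.290 / 0.98)² = 22.54.
Rounding up, n = 23 per group.

n = 23 per group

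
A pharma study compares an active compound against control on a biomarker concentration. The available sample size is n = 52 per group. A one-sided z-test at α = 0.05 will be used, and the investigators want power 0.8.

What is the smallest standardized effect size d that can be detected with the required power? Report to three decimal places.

d ≈ 0.488

Required noncentrality: δ = z_{0.05} + z_{0.20} = 1.645 + 0.842 = 2.486.
δ = d·√(n/2) ⇒ d = δ/√(n/2) = 2.486/√(52/2) = 0.4876.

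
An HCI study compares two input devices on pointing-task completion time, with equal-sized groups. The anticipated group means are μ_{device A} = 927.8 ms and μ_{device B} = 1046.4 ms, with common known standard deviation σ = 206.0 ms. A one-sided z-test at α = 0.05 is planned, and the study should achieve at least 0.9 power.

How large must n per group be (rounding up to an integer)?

Standardized effect: d = |μ_{device A} − μ_{device B}| / σ = |927.8 − 1046.4| / 206.0 = 0.5757
Set Φ(δ − 1.645) = 0.9; then δ − 1.645 = Φ⁻¹(0.9) = 1.282, giving δ = 2.926.
δ = d·√(n/2) ⇒ n = 2(δ/d)² = 2 × (2.926 / 0.5757)² = 51.67.
Rounding up, n = 52 per group.

n = 52 per group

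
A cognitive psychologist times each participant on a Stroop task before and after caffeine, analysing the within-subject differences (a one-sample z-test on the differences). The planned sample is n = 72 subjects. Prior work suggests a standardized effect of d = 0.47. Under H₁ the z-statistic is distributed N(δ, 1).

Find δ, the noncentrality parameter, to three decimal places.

The noncentrality parameter scales effect size by the design's sample-size factor: δ = d·√n = 0.47 × √72 = 3.9881

δ ≈ 3.988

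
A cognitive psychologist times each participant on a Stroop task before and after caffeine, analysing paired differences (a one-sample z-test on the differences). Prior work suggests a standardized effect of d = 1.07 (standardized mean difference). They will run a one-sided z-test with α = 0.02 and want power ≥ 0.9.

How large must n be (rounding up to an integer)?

Set Φ(δ − 2.054) = 0.9; then δ − 2.054 = Φ⁻¹(0.9) = 1.282, giving δ = 3.335.
δ = d·√n ⇒ n = (δ/d)² = (3.335 / 1.07)² = 9.72.
Rounding up, n = 10.

n = 10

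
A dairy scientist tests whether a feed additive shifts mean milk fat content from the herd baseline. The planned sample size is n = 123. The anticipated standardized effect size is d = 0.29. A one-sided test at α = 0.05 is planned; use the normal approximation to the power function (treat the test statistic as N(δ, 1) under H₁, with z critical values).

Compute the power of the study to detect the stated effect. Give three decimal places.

Power ≈ 0.942

Noncentrality parameter: δ = d·√n = 0.29 × √123 = 3.2163
Critical value for a one-sided test at α = 0.05: z_α = 1.645.
Power = Φ(δ − 1.645) = Φ(1.571) = 0.9420.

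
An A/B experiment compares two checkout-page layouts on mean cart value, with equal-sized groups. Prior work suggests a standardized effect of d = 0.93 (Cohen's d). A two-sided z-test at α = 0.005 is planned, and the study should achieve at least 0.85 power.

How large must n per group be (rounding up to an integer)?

n = 35 per group

For power 0.85 need Φ(δ − z_{0.0025}) = 0.85, so δ = z_{0.0025} + z_{0.15} = 2.807 + 1.036 = 3.843.
(Ignoring the negligible lower-tail rejection probability gives the usual closed-form inversion.)
δ = d·√(n/2) ⇒ n = 2(δ/d)² = 2 × (3.843 / 0.93)² = 34.16.
Round up to the next whole unit.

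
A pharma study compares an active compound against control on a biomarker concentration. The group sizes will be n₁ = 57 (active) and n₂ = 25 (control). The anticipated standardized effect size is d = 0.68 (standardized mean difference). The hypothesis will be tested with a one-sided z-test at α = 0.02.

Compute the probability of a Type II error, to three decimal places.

Noncentrality parameter: δ = d / √(1/n₁ + 1/n₂) = 0.68 / √(1/57 + 1/25) = 2.8347
Critical value for a one-sided test at α = 0.02: z_α = 2.054.
Power = P(Z > 2.054 − δ) = Φ(0.781) = 0.7826.
Type II error: β = 1 − power = 1 − 0.7826 = 0.2174.

β ≈ 0.217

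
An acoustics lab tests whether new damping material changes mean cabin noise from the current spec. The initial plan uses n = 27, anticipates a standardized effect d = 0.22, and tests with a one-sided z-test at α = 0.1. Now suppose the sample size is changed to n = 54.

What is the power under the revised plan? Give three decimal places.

Power ≈ 0.631

With n = 54: δ = d·√n = 0.22 × √54 = 1.6167. Critical value z_{0.1} = 1.282.
Revised power = P(Z > 1.282 − δ) = Φ(0.335) = 0.6312.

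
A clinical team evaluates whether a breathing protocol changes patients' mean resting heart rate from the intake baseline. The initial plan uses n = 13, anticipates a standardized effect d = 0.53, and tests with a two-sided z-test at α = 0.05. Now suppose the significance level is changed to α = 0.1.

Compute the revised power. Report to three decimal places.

δ = d·√n = 0.53 × √13 = 1.9109 (unchanged). New critical value: z_{0.05} = 1.645.
Revised power = Φ(δ − 1.645) + Φ(−δ − 1.645) = Φ(0.266) + Φ(-3.556) = 0.6049 + 0.0002 = 0.6051.

Power ≈ 0.605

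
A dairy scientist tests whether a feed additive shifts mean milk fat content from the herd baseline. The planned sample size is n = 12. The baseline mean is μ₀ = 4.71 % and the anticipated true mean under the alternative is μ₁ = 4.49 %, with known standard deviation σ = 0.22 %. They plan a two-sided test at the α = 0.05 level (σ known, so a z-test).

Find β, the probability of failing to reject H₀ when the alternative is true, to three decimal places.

β ≈ 0.066

Standardized effect: d = |μ₁ − μ₀| / σ = |4.49 − 4.71| / 0.22 = 1.0000
Noncentrality parameter: δ = d·√n = 1.0000 × √12 = 3.4641
Two-sided α = 0.05 → critical value z_{0.025} = 1.960.
Power = Φ(δ − 1.960) + Φ(−δ − 1.960) = Φ(1.504) + Φ(-5.424) = 0.9337 + 0.0000 = 0.9337.
Type II error: β = 1 − power = 1 − 0.9337 = 0.0663.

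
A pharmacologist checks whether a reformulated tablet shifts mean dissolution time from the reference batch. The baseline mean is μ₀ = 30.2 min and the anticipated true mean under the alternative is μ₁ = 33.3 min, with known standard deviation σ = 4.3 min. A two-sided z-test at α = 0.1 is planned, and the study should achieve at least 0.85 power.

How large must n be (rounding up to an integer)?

Standardized effect: d = |μ₁ − μ₀| / σ = |33.3 − 30.2| / 4.3 = 0.7209
For power 0.85 need Φ(δ − z_{0.05}) = 0.85, so δ = z_{0.05} + z_{0.15} = 1.645 + 1.036 = 2.681.
(For δ > 0 the lower-tail rejection region contributes negligibly to power, so the one-term inversion is standard.)
δ = d·√n ⇒ n = (δ/d)² = (2.681 / 0.7209)² = 13.83.
Rounding up, n = 14.

n = 14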